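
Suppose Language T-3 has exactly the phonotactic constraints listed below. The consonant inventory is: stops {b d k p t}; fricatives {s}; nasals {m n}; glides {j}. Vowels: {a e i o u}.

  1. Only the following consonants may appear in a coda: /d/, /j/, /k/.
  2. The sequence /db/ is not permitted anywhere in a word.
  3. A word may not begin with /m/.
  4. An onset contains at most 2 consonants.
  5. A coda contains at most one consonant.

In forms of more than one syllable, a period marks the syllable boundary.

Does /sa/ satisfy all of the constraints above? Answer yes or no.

/sa/ — σ1 onset /s/, coda /∅/ ok → permitted

yes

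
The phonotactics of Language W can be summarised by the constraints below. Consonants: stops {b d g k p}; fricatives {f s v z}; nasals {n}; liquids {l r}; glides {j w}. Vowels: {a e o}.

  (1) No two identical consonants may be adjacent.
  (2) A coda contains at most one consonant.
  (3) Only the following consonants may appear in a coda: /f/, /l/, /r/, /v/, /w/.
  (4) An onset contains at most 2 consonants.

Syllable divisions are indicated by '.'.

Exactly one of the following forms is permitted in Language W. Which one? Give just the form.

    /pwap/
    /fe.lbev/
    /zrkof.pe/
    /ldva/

/pwap/ — violates constraint 3: syllable 1 coda contains /p/, which is not a licensed coda consonant → not permitted
/fe.lbev/ — σ1 onset /f/, coda /∅/ ok; σ2 onset /lb/ (2C), coda /v/ ok → permitted
/zrkof.pe/ — violates constraint 4: syllable 1 onset /zrk/ has 3 consonants (> 2) → not permitted
/ldva/ — violates constraint 4: syllable 1 onset /ldv/ has 3 consonants (> 2) → not permitted

/fe.lbev/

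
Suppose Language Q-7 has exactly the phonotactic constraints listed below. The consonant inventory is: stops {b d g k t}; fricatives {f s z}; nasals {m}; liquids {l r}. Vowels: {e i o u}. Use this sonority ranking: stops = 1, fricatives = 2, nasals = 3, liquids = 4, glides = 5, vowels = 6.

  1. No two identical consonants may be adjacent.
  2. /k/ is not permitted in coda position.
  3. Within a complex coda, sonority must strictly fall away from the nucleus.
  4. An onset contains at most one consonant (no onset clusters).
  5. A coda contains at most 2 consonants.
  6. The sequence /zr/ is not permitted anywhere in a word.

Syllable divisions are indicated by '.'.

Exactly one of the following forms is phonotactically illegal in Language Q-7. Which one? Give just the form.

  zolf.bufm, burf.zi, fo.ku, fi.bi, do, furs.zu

zolf.bufm — violates constraint 3: syllable 2 coda /fm/: /f/ (fricative, 2) → /m/ (nasal, 3) does not fall → phonotactically illegal
burf.zi — σ1 onset /b/, coda /rf/ (4→2 falls) ok; σ2 onset /z/, coda /∅/ ok → phonotactically legal
fo.ku — σ1 onset /f/, coda /∅/ ok; σ2 onset /k/, coda /∅/ ok → phonotactically legal
fi.bi — σ1 onset /f/, coda /∅/ ok; σ2 onset /b/, coda /∅/ ok → phonotactically legal
do — σ1 onset /d/, coda /∅/ ok → phonotactically legal
furs.zu — σ1 onset /f/, coda /rs/ (4→2 falls) ok; σ2 onset /z/, coda /∅/ ok → phonotactically legal

zolf.bufm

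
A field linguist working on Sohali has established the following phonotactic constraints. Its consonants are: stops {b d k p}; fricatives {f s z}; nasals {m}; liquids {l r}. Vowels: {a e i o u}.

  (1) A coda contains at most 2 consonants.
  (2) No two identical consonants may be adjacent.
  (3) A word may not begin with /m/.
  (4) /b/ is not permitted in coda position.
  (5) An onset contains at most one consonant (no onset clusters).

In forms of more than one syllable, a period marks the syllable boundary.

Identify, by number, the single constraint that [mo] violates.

[mo]: word begins with /m/.
This is a violation of constraint 3: "A word may not begin with /m/."
The remaining constraints (1, 2, 4, 5) are satisfied.

3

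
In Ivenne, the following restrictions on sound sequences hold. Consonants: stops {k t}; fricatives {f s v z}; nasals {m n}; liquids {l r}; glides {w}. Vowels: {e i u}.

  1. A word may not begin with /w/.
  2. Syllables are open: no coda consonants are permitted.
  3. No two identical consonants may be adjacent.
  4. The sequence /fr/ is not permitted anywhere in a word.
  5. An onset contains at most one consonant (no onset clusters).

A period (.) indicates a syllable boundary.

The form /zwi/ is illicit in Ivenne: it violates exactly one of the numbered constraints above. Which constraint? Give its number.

5

/zwi/: syllable 1 onset /zw/ has 2 consonants (> 1).
This is a violation of constraint 5: "An onset contains at most one consonant (no onset clusters)."
The remaining constraints (1, 2, 3, 4) are satisfied.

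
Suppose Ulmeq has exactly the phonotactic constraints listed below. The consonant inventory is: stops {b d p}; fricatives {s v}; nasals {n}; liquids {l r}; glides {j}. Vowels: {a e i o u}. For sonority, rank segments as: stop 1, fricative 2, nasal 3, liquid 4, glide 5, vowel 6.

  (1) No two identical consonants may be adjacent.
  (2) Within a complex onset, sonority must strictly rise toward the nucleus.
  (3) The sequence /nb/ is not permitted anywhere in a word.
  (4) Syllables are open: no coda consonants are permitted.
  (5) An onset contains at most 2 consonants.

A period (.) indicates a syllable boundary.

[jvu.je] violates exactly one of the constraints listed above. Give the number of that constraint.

2

[jvu.je]: syllable 1 onset /jv/: /j/ (glide, 5) → /v/ (fricative, 2) does not rise.
This is a violation of constraint 2: "Within a complex onset, sonority must strictly rise toward the nucleus."
The remaining constraints (1, 3, 4, 5) are satisfied.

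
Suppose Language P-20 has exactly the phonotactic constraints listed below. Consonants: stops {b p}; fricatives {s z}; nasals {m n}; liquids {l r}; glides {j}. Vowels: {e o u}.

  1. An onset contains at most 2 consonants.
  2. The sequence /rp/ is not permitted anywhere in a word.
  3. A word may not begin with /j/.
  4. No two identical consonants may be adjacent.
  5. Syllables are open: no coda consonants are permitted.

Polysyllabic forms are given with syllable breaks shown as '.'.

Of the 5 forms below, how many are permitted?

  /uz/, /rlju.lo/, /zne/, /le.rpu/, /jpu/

/uz/ — violates constraint 5: syllable 1 coda /z/ has 1 consonant (> 0) → not permitted
/rlju.lo/ — violates constraint 1: syllable 1 onset /rlj/ has 3 consonants (> 2) → not permitted
/zne/ — σ1 onset /zn/ (2C), coda /∅/ ok → permitted
/le.rpu/ — violates constraint 2: contains banned sequence /rp/ → not permitted
/jpu/ — violates constraint 3: word begins with /j/ → not permitted
Permitted: /zne/ → 1.

1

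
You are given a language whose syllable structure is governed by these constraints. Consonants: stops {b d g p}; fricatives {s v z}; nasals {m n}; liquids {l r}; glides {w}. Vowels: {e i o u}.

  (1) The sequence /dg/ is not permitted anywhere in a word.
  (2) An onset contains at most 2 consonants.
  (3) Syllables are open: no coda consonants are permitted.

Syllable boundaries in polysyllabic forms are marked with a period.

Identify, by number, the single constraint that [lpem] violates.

[lpem]: syllable 1 coda /m/ has 1 consonant (> 0).
This is a violation of constraint 3: "Syllables are open: no coda consonants are permitted."
The remaining constraints (1, 2) are satisfied.

3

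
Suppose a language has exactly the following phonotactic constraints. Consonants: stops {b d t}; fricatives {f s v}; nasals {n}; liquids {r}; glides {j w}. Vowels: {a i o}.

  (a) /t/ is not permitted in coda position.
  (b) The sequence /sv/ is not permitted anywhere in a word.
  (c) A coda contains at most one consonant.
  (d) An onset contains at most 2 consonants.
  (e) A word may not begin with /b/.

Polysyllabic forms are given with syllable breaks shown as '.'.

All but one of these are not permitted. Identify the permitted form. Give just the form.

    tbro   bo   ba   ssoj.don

tbro — violates constraint (d): syllable 1 onset /tbr/ has 3 consonants (> 2) → not permitted
bo — violates constraint (e): word begins with /b/ → not permitted
ba — violates constraint (e): word begins with /b/ → not permitted
ssoj.don — σ1 onset /ss/ (2C), coda /j/ ok; σ2 onset /d/, coda /n/ ok → permitted

ssoj.don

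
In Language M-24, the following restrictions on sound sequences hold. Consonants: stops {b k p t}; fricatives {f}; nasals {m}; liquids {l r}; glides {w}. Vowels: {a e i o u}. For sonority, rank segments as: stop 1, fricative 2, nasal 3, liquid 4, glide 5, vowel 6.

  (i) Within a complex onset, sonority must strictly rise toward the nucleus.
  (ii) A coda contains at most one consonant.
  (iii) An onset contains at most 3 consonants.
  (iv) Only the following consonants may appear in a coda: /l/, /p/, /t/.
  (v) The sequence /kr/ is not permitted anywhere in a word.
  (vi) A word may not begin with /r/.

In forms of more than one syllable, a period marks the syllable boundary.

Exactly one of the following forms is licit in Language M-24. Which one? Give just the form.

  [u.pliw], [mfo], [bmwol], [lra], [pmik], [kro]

[bmwol]

[u.pliw] — violates constraint (iv): syllable 2 coda contains /w/, which is not a licensed coda consonant → illicit
[mfo] — violates constraint (i): syllable 1 onset /mf/: /m/ (nasal, 3) → /f/ (fricative, 2) does not rise → illicit
[bmwol] — σ1 onset /bmw/ (1→3→5 rises), coda /l/ ok → licit
[lra] — violates constraint (i): syllable 1 onset /lr/: /l/ (liquid, 4) → /r/ (liquid, 4) does not rise → illicit
[pmik] — violates constraint (iv): syllable 1 coda contains /k/, which is not a licensed coda consonant → illicit
[kro] — violates constraint (v): contains banned sequence /kr/ → illicit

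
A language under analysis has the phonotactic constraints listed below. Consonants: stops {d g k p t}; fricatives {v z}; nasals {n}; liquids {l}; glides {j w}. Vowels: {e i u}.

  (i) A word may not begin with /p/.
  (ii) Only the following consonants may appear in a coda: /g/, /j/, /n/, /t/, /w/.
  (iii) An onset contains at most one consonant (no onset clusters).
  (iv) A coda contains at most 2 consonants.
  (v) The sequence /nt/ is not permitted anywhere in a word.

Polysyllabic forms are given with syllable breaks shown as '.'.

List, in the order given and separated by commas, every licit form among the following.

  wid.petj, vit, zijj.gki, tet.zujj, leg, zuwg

vit, tet.zujj, leg, zuwg

wid.petj — violates constraint (ii): syllable 1 coda contains /d/, which is not a licensed coda consonant → illicit
vit — σ1 onset /v/, coda /t/ ok → licit
zijj.gki — violates constraint (iii): syllable 2 onset /gk/ has 2 consonants (> 1) → illicit
tet.zujj — σ1 onset /t/, coda /t/ ok; σ2 onset /z/, coda /jj/ (2C) ok → licit
leg — σ1 onset /l/, coda /g/ ok → licit
zuwg — σ1 onset /z/, coda /wg/ (2C) ok → licit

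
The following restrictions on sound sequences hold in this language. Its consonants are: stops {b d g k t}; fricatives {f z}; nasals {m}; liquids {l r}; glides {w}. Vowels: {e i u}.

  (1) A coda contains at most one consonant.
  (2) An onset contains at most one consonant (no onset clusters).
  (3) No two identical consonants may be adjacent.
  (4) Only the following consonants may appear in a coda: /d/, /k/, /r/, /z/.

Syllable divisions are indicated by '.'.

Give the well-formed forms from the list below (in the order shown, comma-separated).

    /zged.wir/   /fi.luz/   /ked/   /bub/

/zged.wir/ — violates constraint 2: syllable 1 onset /zg/ has 2 consonants (> 1) → ill-formed
/fi.luz/ — σ1 onset /f/, coda /∅/ ok; σ2 onset /l/, coda /z/ ok → well-formed
/ked/ — σ1 onset /k/, coda /d/ ok → well-formed
/bub/ — violates constraint 4: syllable 1 coda contains /b/, which is not a licensed coda consonant → ill-formed

/fi.luz/, /ked/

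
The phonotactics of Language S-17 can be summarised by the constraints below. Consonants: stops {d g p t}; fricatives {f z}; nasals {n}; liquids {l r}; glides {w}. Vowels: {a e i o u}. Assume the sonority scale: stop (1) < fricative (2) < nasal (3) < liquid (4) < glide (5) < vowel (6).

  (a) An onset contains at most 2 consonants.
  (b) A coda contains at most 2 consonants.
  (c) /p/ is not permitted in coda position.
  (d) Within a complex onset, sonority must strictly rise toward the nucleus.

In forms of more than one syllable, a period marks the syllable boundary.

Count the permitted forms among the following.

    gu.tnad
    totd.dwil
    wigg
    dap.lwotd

gu.tnad — σ1 onset /g/, coda /∅/ ok; σ2 onset /tn/ (1→3 rises), coda /d/ ok → permitted
totd.dwil — σ1 onset /t/, coda /td/ (2C) ok; σ2 onset /dw/ (1→5 rises), coda /l/ ok → permitted
wigg — σ1 onset /w/, coda /gg/ (2C) ok → permitted
dap.lwotd — violates constraint (c): syllable 1 coda contains /p/ → not permitted
Permitted: gu.tnad, totd.dwil, wigg → 3.

3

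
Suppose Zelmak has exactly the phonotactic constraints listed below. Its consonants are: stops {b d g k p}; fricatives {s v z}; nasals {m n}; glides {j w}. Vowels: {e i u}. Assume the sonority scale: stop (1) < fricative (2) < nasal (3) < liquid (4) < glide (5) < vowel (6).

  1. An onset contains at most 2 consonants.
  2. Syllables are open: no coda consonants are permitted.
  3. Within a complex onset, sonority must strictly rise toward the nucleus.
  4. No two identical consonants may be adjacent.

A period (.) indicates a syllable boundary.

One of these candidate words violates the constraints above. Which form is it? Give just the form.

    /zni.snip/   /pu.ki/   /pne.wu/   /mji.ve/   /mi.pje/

/zni.snip/

/zni.snip/ — violates constraint 2: syllable 2 coda /p/ has 1 consonant (> 0) → phonotactically illegal
/pu.ki/ — σ1 onset /p/, coda /∅/ ok; σ2 onset /k/, coda /∅/ ok → phonotactically legal
/pne.wu/ — σ1 onset /pn/ (1→3 rises), coda /∅/ ok; σ2 onset /w/, coda /∅/ ok → phonotactically legal
/mji.ve/ — σ1 onset /mj/ (3→5 rises), coda /∅/ ok; σ2 onset /v/, coda /∅/ ok → phonotactically legal
/mi.pje/ — σ1 onset /m/, coda /∅/ ok; σ2 onset /pj/ (1→5 rises), coda /∅/ ok → phonotactically legal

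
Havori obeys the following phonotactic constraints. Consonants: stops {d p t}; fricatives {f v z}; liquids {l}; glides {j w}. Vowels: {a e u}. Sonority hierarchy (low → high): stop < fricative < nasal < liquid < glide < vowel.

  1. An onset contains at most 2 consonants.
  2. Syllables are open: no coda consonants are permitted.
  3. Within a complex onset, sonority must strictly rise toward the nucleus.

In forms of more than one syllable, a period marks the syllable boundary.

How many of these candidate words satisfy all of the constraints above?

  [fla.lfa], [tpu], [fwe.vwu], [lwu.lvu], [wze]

[fla.lfa] — violates constraint 3: syllable 2 onset /lf/: /l/ (liquid, 4) → /f/ (fricative, 2) does not rise → ill-formed
[tpu] — violates constraint 3: syllable 1 onset /tp/: /t/ (stop, 1) → /p/ (stop, 1) does not rise → ill-formed
[fwe.vwu] — σ1 onset /fw/ (2→5 rises), coda /∅/ ok; σ2 onset /vw/ (2→5 rises), coda /∅/ ok → well-formed
[lwu.lvu] — violates constraint 3: syllable 2 onset /lv/: /l/ (liquid, 4) → /v/ (fricative, 2) does not rise → ill-formed
[wze] — violates constraint 3: syllable 1 onset /wz/: /w/ (glide, 5) → /z/ (fricative, 2) does not rise → ill-formed
Well-formed: [fwe.vwu] → 1.

1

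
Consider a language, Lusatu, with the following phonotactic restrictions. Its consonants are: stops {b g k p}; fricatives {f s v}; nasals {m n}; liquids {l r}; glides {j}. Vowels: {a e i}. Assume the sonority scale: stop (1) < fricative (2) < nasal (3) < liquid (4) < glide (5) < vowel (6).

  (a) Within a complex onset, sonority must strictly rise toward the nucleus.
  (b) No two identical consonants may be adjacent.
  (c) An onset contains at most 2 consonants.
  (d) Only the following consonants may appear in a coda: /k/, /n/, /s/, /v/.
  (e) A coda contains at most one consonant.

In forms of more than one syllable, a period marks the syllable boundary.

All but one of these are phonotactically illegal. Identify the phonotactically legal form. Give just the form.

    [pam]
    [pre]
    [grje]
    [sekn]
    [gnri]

[pam] — violates constraint (d): syllable 1 coda contains /m/, which is not a licensed coda consonant → phonotactically illegal
[pre] — σ1 onset /pr/ (1→4 rises), coda /∅/ ok → phonotactically legal
[grje] — violates constraint (c): syllable 1 onset /grj/ has 3 consonants (> 2) → phonotactically illegal
[sekn] — violates constraint (e): syllable 1 coda /kn/ has 2 consonants (> 1) → phonotactically illegal
[gnri] — violates constraint (c): syllable 1 onset /gnr/ has 3 consonants (> 2) → phonotactically illegal

[pre]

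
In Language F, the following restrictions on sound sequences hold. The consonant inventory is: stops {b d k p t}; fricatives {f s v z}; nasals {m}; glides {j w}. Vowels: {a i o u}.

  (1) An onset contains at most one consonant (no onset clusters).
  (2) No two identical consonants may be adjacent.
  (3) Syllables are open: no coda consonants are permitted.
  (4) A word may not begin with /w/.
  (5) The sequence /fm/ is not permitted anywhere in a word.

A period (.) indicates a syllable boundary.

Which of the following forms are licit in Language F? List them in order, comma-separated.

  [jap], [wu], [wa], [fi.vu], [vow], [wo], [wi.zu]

[jap] — violates constraint 3: syllable 1 coda /p/ has 1 consonant (> 0) → illicit
[wu] — violates constraint 4: word begins with /w/ → illicit
[wa] — violates constraint 4: word begins with /w/ → illicit
[fi.vu] — σ1 onset /f/, coda /∅/ ok; σ2 onset /v/, coda /∅/ ok → licit
[vow] — violates constraint 3: syllable 1 coda /w/ has 1 consonant (> 0) → illicit
[wo] — violates constraint 4: word begins with /w/ → illicit
[wi.zu] — violates constraint 4: word begins with /w/ → illicit

[fi.vu]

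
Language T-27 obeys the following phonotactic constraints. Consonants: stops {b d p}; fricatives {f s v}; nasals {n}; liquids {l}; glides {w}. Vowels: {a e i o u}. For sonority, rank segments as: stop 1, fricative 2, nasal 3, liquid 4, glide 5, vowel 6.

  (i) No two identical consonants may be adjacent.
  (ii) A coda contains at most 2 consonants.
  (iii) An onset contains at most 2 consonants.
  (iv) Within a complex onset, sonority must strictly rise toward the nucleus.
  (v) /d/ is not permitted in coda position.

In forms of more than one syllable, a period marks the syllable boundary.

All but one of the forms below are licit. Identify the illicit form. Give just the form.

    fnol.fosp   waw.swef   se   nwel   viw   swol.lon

fnol.fosp — σ1 onset /fn/ (2→3 rises), coda /l/ ok; σ2 onset /f/, coda /sp/ (2C) ok → licit
waw.swef — σ1 onset /w/, coda /w/ ok; σ2 onset /sw/ (2→5 rises), coda /f/ ok → licit
se — σ1 onset /s/, coda /∅/ ok → licit
nwel — σ1 onset /nw/ (3→5 rises), coda /l/ ok → licit
viw — σ1 onset /v/, coda /w/ ok → licit
swol.lon — violates constraint (i): adjacent identical consonants /ll/ → illicit

swol.lon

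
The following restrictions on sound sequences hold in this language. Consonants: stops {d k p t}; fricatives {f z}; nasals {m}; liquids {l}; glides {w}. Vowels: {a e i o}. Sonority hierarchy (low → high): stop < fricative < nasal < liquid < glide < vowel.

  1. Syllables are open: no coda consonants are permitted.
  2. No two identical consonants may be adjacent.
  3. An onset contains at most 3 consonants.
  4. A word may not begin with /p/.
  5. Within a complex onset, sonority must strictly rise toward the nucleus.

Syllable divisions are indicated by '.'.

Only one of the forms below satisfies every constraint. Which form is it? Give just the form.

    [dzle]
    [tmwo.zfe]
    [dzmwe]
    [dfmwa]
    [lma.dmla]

[dzle]

[dzle] — σ1 onset /dzl/ (1→2→4 rises), coda /∅/ ok → phonotactically legal
[tmwo.zfe] — violates constraint 5: syllable 2 onset /zf/: /z/ (fricative, 2) → /f/ (fricative, 2) does not rise → phonotactically illegal
[dzmwe] — violates constraint 3: syllable 1 onset /dzmw/ has 4 consonants (> 3) → phonotactically illegal
[dfmwa] — violates constraint 3: syllable 1 onset /dfmw/ has 4 consonants (> 3) → phonotactically illegal
[lma.dmla] — violates constraint 5: syllable 1 onset /lm/: /l/ (liquid, 4) → /m/ (nasal, 3) does not rise → phonotactically illegal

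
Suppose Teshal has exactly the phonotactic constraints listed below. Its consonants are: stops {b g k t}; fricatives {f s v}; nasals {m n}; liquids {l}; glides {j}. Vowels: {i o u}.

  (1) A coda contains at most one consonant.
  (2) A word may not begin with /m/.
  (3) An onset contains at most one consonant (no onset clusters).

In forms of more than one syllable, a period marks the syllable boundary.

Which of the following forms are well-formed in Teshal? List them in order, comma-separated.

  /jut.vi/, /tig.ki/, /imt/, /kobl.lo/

/jut.vi/, /tig.ki/

/jut.vi/ — σ1 onset /j/, coda /t/ ok; σ2 onset /v/, coda /∅/ ok → well-formed
/tig.ki/ — σ1 onset /t/, coda /g/ ok; σ2 onset /k/, coda /∅/ ok → well-formed
/imt/ — violates constraint 1: syllable 1 coda /mt/ has 2 consonants (> 1) → ill-formed
/kobl.lo/ — violates constraint 1: syllable 1 coda /bl/ has 2 consonants (> 1) → ill-formed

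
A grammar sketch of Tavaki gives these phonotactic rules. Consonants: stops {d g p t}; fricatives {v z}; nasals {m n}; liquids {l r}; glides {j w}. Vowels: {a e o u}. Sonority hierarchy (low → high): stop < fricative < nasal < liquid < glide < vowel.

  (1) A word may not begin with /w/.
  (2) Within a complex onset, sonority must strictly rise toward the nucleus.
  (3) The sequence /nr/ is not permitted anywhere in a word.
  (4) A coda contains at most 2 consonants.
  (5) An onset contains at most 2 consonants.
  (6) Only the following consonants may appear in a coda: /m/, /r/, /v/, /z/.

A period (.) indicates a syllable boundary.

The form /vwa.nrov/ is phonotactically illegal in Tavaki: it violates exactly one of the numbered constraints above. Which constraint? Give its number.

3

/vwa.nrov/: contains banned sequence /nr/.
This is a violation of constraint 3: "The sequence /nr/ is not permitted anywhere in a word."
The remaining constraints (1, 2, 4, 5, 6) are satisfied.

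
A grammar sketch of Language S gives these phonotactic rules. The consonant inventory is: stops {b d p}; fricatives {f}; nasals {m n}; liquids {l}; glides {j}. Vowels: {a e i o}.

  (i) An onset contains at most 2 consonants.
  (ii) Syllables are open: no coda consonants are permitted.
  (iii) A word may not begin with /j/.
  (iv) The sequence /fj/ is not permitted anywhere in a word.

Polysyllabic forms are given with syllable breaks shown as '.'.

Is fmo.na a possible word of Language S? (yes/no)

fmo.na — σ1 onset /fm/ (2C), coda /∅/ ok; σ2 onset /n/, coda /∅/ ok → permitted

yes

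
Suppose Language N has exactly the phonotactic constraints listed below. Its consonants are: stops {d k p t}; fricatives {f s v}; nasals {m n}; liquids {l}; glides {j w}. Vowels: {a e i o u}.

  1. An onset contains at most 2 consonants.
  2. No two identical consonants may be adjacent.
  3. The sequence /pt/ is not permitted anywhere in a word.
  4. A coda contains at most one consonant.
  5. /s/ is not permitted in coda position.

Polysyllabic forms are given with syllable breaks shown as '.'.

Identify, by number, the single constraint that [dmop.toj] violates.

3

[dmop.toj]: contains banned sequence /pt/.
This is a violation of constraint 3: "The sequence /pt/ is not permitted anywhere in a word."
The remaining constraints (1, 2, 4, 5) are satisfied.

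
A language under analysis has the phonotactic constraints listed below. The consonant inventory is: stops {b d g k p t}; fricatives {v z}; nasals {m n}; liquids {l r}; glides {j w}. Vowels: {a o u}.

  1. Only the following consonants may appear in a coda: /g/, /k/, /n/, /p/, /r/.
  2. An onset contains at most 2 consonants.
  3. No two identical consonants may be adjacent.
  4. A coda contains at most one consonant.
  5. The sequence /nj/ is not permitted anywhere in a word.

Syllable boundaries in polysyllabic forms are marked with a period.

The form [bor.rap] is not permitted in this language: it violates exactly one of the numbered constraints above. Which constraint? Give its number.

[bor.rap]: adjacent identical consonants /rr/.
This is a violation of constraint 3: "No two identical consonants may be adjacent."
The remaining constraints (1, 2, 4, 5) are satisfied.

3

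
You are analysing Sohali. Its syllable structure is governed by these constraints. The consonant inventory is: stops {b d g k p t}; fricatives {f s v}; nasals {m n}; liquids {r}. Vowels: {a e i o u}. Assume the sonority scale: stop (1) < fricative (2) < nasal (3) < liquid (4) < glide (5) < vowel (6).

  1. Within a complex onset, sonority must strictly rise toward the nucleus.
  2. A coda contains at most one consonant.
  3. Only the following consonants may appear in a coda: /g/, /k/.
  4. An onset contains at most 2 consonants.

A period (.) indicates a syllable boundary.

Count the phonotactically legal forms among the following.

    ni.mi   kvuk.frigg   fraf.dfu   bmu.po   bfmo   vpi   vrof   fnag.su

ni.mi — σ1 onset /n/, coda /∅/ ok; σ2 onset /m/, coda /∅/ ok → phonotactically legal
kvuk.frigg — violates constraint 2: syllable 2 coda /gg/ has 2 consonants (> 1) → phonotactically illegal
fraf.dfu — violates constraint 3: syllable 1 coda contains /f/, which is not a licensed coda consonant → phonotactically illegal
bmu.po — σ1 onset /bm/ (1→3 rises), coda /∅/ ok; σ2 onset /p/, coda /∅/ ok → phonotactically legal
bfmo — violates constraint 4: syllable 1 onset /bfm/ has 3 consonants (> 2) → phonotactically illegal
vpi — violates constraint 1: syllable 1 onset /vp/: /v/ (fricative, 2) → /p/ (stop, 1) does not rise → phonotactically illegal
vrof — violates constraint 3: syllable 1 coda contains /f/, which is not a licensed coda consonant → phonotactically illegal
fnag.su — σ1 onset /fn/ (2→3 rises), coda /g/ ok; σ2 onset /s/, coda /∅/ ok → phonotactically legal
Phonotactically legal: ni.mi, bmu.po, fnag.su → 3.

3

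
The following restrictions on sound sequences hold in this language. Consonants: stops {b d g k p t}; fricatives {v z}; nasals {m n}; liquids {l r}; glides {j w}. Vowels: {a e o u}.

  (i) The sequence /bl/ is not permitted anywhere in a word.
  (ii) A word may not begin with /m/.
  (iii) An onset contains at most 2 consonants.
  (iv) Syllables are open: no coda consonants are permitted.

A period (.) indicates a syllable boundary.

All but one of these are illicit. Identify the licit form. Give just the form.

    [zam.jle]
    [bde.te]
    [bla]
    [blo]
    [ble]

[bde.te]

[zam.jle] — violates constraint (iv): syllable 1 coda /m/ has 1 consonant (> 0) → illicit
[bde.te] — σ1 onset /bd/ (2C), coda /∅/ ok; σ2 onset /t/, coda /∅/ ok → licit
[bla] — violates constraint (i): contains banned sequence /bl/ → illicit
[blo] — violates constraint (i): contains banned sequence /bl/ → illicit
[ble] — violates constraint (i): contains banned sequence /bl/ → illicit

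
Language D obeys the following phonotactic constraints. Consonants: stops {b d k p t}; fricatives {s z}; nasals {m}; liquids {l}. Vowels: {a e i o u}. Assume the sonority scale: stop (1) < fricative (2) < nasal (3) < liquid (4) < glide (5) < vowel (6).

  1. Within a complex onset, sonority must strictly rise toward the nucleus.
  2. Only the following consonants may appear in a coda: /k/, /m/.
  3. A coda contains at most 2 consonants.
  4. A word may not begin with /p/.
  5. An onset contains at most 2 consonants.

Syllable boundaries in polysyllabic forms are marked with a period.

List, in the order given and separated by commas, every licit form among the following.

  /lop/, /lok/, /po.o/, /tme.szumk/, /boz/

/lop/ — violates constraint 2: syllable 1 coda contains /p/, which is not a licensed coda consonant → illicit
/lok/ — σ1 onset /l/, coda /k/ ok → licit
/po.o/ — violates constraint 4: word begins with /p/ → illicit
/tme.szumk/ — violates constraint 1: syllable 2 onset /sz/: /s/ (fricative, 2) → /z/ (fricative, 2) does not rise → illicit
/boz/ — violates constraint 2: syllable 1 coda contains /z/, which is not a licensed coda consonant → illicit

/lok/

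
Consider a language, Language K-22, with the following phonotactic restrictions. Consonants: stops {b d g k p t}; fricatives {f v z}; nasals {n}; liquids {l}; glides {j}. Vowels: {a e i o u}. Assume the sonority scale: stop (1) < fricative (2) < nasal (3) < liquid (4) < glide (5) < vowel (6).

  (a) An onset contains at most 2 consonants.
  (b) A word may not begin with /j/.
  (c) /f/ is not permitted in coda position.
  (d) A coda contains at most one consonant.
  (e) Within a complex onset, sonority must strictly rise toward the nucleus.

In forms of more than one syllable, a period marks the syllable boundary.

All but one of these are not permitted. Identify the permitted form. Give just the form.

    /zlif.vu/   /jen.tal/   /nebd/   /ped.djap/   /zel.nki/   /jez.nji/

/zlif.vu/ — violates constraint (c): syllable 1 coda contains /f/ → not permitted
/jen.tal/ — violates constraint (b): word begins with /j/ → not permitted
/nebd/ — violates constraint (d): syllable 1 coda /bd/ has 2 consonants (> 1) → not permitted
/ped.djap/ — σ1 onset /p/, coda /d/ ok; σ2 onset /dj/ (1→5 rises), coda /p/ ok → permitted
/zel.nki/ — violates constraint (e): syllable 2 onset /nk/: /n/ (nasal, 3) → /k/ (stop, 1) does not rise → not permitted
/jez.nji/ — violates constraint (b): word begins with /j/ → not permitted

/ped.djap/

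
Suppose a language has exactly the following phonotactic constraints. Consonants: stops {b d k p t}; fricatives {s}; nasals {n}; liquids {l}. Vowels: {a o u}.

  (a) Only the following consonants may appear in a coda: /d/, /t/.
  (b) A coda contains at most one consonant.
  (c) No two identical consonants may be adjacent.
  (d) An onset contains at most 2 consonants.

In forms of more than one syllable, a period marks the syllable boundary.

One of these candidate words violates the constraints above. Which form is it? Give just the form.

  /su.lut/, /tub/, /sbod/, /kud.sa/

/su.lut/ — σ1 onset /s/, coda /∅/ ok; σ2 onset /l/, coda /t/ ok → phonotactically legal
/tub/ — violates constraint (a): syllable 1 coda contains /b/, which is not a licensed coda consonant → phonotactically illegal
/sbod/ — σ1 onset /sb/ (2C), coda /d/ ok → phonotactically legal
/kud.sa/ — σ1 onset /k/, coda /d/ ok; σ2 onset /s/, coda /∅/ ok → phonotactically legal

/tub/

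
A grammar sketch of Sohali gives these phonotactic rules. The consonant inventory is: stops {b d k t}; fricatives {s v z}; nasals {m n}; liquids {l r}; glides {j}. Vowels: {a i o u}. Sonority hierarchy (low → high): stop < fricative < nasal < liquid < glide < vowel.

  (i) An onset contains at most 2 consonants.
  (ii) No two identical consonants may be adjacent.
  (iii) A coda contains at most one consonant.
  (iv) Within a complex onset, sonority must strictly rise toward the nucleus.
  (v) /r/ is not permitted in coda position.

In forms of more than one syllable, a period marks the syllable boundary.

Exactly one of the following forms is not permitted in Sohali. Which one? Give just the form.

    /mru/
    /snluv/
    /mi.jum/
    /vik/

/snluv/

/mru/ — σ1 onset /mr/ (3→4 rises), coda /∅/ ok → permitted
/snluv/ — violates constraint (i): syllable 1 onset /snl/ has 3 consonants (> 2) → not permitted
/mi.jum/ — σ1 onset /m/, coda /∅/ ok; σ2 onset /j/, coda /m/ ok → permitted
/vik/ — σ1 onset /v/, coda /k/ ok → permitted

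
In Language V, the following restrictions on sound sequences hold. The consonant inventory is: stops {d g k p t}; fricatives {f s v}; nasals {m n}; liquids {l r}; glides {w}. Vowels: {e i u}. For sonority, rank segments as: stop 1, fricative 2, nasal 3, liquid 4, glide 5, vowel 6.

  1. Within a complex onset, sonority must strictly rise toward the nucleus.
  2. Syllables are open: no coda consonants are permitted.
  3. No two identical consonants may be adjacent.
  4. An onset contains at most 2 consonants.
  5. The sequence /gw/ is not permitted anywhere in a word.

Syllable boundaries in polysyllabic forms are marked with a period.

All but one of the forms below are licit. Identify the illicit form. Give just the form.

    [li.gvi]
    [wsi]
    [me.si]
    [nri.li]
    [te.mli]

[wsi]

[li.gvi] — σ1 onset /l/, coda /∅/ ok; σ2 onset /gv/ (1→2 rises), coda /∅/ ok → licit
[wsi] — violates constraint 1: syllable 1 onset /ws/: /w/ (glide, 5) → /s/ (fricative, 2) does not rise → illicit
[me.si] — σ1 onset /m/, coda /∅/ ok; σ2 onset /s/, coda /∅/ ok → licit
[nri.li] — σ1 onset /nr/ (3→4 rises), coda /∅/ ok; σ2 onset /l/, coda /∅/ ok → licit
[te.mli] — σ1 onset /t/, coda /∅/ ok; σ2 onset /ml/ (3→4 rises), coda /∅/ ok → licit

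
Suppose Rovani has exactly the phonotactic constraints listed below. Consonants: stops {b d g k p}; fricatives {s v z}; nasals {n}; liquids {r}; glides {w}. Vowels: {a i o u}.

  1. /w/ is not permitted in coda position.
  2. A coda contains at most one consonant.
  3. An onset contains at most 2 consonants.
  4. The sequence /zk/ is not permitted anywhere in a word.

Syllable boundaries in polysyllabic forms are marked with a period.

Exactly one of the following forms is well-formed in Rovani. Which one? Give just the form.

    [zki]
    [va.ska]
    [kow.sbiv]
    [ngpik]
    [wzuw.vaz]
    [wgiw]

[va.ska]

[zki] — violates constraint 4: contains banned sequence /zk/ → ill-formed
[va.ska] — σ1 onset /v/, coda /∅/ ok; σ2 onset /sk/ (2C), coda /∅/ ok → well-formed
[kow.sbiv] — violates constraint 1: syllable 1 coda contains /w/ → ill-formed
[ngpik] — violates constraint 3: syllable 1 onset /ngp/ has 3 consonants (> 2) → ill-formed
[wzuw.vaz] — violates constraint 1: syllable 1 coda contains /w/ → ill-formed
[wgiw] — violates constraint 1: syllable 1 coda contains /w/ → ill-formed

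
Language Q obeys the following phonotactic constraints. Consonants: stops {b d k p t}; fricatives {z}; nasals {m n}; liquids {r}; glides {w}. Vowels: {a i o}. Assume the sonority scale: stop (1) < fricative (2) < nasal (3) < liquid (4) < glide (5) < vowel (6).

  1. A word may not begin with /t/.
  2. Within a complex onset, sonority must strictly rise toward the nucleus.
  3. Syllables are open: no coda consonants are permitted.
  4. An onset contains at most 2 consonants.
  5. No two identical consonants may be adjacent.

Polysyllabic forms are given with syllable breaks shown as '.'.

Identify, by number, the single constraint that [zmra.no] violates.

4

[zmra.no]: syllable 1 onset /zmr/ has 3 consonants (> 2).
This is a violation of constraint 4: "An onset contains at most 2 consonants."
The remaining constraints (1, 2, 3, 5) are satisfied.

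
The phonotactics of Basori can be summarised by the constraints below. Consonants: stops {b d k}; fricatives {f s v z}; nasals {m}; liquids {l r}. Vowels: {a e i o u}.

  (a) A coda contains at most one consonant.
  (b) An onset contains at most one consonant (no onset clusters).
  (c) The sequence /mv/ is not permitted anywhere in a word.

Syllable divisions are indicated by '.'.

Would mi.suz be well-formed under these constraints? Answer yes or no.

mi.suz — σ1 onset /m/, coda /∅/ ok; σ2 onset /s/, coda /z/ ok → well-formed

yes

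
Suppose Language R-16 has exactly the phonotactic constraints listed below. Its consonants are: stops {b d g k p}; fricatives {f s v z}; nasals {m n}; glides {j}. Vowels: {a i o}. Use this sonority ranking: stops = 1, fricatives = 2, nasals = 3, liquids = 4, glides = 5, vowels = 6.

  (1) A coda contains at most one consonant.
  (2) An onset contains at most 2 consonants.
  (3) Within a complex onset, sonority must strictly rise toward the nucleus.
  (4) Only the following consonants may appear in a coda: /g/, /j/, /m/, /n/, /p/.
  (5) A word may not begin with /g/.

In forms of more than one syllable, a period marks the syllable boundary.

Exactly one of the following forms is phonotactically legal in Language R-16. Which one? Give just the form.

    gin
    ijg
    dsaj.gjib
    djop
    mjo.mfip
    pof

gin — violates constraint 5: word begins with /g/ → phonotactically illegal
ijg — violates constraint 1: syllable 1 coda /jg/ has 2 consonants (> 1) → phonotactically illegal
dsaj.gjib — violates constraint 4: syllable 2 coda contains /b/, which is not a licensed coda consonant → phonotactically illegal
djop — σ1 onset /dj/ (1→5 rises), coda /p/ ok → phonotactically legal
mjo.mfip — violates constraint 3: syllable 2 onset /mf/: /m/ (nasal, 3) → /f/ (fricative, 2) does not rise → phonotactically illegal
pof — violates constraint 4: syllable 1 coda contains /f/, which is not a licensed coda consonant → phonotactically illegal

djop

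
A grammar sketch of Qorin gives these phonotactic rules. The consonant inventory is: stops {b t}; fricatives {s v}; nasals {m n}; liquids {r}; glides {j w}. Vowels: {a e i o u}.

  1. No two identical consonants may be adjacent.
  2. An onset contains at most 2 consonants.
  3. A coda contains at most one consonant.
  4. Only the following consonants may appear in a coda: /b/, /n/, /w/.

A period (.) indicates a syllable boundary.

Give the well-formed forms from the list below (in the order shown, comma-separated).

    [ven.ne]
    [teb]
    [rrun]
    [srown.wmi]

[ven.ne] — violates constraint 1: adjacent identical consonants /nn/ → ill-formed
[teb] — σ1 onset /t/, coda /b/ ok → well-formed
[rrun] — violates constraint 1: adjacent identical consonants /rr/ → ill-formed
[srown.wmi] — violates constraint 3: syllable 1 coda /wn/ has 2 consonants (> 1) → ill-formed

[teb]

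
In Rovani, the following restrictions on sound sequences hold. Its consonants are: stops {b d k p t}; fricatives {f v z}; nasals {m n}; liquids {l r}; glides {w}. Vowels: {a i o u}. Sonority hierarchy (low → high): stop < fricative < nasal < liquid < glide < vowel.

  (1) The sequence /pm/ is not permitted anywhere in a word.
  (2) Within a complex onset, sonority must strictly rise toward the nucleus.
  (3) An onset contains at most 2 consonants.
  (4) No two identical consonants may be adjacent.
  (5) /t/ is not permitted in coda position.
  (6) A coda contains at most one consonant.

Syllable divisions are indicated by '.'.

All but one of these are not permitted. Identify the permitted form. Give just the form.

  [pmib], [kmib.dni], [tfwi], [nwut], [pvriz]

[pmib] — violates constraint 1: contains banned sequence /pm/ → not permitted
[kmib.dni] — σ1 onset /km/ (1→3 rises), coda /b/ ok; σ2 onset /dn/ (1→3 rises), coda /∅/ ok → permitted
[tfwi] — violates constraint 3: syllable 1 onset /tfw/ has 3 consonants (> 2) → not permitted
[nwut] — violates constraint 5: syllable 1 coda contains /t/ → not permitted
[pvriz] — violates constraint 3: syllable 1 onset /pvr/ has 3 consonants (> 2) → not permitted

[kmib.dni]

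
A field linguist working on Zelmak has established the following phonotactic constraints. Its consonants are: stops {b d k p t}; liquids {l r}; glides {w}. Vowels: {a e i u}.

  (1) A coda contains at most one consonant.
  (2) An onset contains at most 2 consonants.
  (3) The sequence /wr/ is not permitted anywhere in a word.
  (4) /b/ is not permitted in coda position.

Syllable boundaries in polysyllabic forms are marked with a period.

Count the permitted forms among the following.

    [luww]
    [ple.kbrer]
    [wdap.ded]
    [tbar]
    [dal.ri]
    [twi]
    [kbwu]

4

[luww] — violates constraint 1: syllable 1 coda /ww/ has 2 consonants (> 1) → not permitted
[ple.kbrer] — violates constraint 2: syllable 2 onset /kbr/ has 3 consonants (> 2) → not permitted
[wdap.ded] — σ1 onset /wd/ (2C), coda /p/ ok; σ2 onset /d/, coda /d/ ok → permitted
[tbar] — σ1 onset /tb/ (2C), coda /r/ ok → permitted
[dal.ri] — σ1 onset /d/, coda /l/ ok; σ2 onset /r/, coda /∅/ ok → permitted
[twi] — σ1 onset /tw/ (2C), coda /∅/ ok → permitted
[kbwu] — violates constraint 2: syllable 1 onset /kbw/ has 3 consonants (> 2) → not permitted
Permitted: [wdap.ded], [tbar], [dal.ri], [twi] → 4.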